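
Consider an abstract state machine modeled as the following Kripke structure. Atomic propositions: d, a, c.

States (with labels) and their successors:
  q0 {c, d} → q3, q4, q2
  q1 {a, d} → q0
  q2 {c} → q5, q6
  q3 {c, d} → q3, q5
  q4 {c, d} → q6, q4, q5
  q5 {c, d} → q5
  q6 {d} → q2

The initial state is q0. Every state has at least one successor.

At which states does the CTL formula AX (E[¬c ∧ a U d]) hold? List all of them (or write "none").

States satisfying E[¬c ∧ a U d]: {q0, q1, q3, q4, q5, q6}.
States satisfying AX (E[¬c ∧ a U d]): {q1, q2, q3, q4, q5}.

{q1, q2, q3, q4, q5}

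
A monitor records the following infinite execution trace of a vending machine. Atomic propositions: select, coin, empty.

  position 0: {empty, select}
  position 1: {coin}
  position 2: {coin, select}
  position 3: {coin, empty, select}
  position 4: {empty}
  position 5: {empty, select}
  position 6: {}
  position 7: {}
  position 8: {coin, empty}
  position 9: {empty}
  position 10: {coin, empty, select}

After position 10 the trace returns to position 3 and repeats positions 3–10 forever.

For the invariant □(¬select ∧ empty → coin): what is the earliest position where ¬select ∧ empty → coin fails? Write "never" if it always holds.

Check ¬select ∧ empty → coin at each position in order: 0 ✓, 1 ✓, 2 ✓, 3 ✓.
At position 4 the labels are {empty}, so ¬select ∧ empty → coin is false there. This is the first violation.

4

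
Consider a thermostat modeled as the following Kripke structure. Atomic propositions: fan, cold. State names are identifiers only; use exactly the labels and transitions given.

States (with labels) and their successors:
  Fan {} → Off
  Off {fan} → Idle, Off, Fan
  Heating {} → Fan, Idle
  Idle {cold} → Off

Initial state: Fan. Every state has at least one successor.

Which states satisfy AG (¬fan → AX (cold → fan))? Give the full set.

{Fan, Off, Idle}

States satisfying ¬fan → AX (cold → fan): {Fan, Off, Idle}.
States satisfying AG (¬fan → AX (cold → fan)): {Fan, Off, Idle}.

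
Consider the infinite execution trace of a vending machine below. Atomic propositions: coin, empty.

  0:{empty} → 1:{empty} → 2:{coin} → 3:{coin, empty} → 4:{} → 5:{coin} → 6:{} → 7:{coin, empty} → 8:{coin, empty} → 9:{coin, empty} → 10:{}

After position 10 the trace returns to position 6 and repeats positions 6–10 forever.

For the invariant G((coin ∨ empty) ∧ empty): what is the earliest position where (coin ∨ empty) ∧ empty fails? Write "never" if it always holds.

2

Check (coin ∨ empty) ∧ empty at each position in order: 0 ✓, 1 ✓.
At position 2 the labels are {coin}, so (coin ∨ empty) ∧ empty is false there. This is the first violation.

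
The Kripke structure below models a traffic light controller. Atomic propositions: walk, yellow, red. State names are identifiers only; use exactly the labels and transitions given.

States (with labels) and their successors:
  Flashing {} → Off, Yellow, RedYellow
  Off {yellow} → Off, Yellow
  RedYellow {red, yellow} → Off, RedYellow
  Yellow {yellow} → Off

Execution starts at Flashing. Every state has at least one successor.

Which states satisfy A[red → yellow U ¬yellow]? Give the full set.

States satisfying red → yellow: {Flashing, Off, RedYellow, Yellow}.
States satisfying ¬yellow: {Flashing}.
States satisfying A[red → yellow U ¬yellow]: {Flashing}.

{Flashing}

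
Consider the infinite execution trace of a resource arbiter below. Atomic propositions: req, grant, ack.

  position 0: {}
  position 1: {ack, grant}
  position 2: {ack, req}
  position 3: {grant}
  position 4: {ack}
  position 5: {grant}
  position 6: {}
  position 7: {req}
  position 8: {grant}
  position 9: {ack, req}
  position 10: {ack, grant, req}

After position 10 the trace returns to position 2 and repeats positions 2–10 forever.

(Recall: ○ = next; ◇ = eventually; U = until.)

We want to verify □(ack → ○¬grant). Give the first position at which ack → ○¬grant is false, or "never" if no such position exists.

2

Check ack → ○¬grant at each position in order: 0 ✓, 1 ✓.
At position 2 the labels are {ack, req} and the next position 3 has {grant}, so ack → ○¬grant is false there. This is the first violation.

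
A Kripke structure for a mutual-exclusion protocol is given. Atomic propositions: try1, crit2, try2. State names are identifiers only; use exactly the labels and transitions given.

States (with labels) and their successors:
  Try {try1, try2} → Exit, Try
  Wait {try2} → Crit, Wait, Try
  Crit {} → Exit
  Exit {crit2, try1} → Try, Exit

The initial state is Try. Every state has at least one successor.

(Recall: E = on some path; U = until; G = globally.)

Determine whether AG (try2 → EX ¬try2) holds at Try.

Satisfied

States satisfying try2 → EX ¬try2: {Try, Wait, Crit, Exit}.
States satisfying AG (try2 → EX ¬try2): {Try, Wait, Crit, Exit}.
Every state reachable from Try satisfies try2 → EX ¬try2.
Try ∈ Sat(AG (try2 → EX ¬try2)).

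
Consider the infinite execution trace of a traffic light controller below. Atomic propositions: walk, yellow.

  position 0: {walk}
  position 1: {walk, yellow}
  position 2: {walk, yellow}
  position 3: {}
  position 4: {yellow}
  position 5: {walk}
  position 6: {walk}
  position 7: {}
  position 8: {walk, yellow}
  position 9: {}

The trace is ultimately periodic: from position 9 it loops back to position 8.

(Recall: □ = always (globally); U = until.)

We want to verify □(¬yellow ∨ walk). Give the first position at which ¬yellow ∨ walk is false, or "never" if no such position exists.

Check ¬yellow ∨ walk at each position in order: 0 ✓, 1 ✓, 2 ✓, 3 ✓.
At position 4 the labels are {yellow}, so ¬yellow ∨ walk is false there. This is the first violation.

4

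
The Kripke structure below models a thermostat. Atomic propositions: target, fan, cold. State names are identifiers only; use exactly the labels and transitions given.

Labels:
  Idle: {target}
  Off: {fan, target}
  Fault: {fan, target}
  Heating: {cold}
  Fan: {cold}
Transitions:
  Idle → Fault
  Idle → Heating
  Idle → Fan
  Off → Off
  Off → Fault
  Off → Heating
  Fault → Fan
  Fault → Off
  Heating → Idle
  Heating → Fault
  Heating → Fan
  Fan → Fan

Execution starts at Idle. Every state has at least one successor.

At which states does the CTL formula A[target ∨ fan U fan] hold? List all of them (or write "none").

{Off, Fault}

States satisfying target ∨ fan: {Idle, Off, Fault}.
States satisfying fan: {Off, Fault}.
States satisfying A[target ∨ fan U fan]: {Off, Fault}.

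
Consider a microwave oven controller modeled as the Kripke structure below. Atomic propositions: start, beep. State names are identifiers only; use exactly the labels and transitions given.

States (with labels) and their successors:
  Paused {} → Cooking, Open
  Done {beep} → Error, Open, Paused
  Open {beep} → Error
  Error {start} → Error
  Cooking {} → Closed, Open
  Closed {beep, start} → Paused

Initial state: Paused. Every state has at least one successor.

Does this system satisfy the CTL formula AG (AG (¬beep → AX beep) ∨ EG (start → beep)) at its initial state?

Violated

States satisfying AG (¬beep → AX beep) ∨ EG (start → beep): {Paused, Done, Cooking, Closed}.
States satisfying AG (AG (¬beep → AX beep) ∨ EG (start → beep)): ∅.
Error is reachable from Paused and violates AG (¬beep → AX beep) ∨ EG (start → beep), so AG fails at Paused.
Paused ∉ Sat(AG (AG (¬beep → AX beep) ∨ EG (start → beep))).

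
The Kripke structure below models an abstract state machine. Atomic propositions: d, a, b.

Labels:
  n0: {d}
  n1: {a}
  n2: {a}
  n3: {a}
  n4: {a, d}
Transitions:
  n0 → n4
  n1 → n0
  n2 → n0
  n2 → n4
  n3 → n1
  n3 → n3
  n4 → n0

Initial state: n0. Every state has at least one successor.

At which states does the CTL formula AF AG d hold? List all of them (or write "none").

States satisfying AG d: {n0, n4}.
States satisfying AF AG d: {n0, n1, n2, n4}.

{n0, n1, n2, n4}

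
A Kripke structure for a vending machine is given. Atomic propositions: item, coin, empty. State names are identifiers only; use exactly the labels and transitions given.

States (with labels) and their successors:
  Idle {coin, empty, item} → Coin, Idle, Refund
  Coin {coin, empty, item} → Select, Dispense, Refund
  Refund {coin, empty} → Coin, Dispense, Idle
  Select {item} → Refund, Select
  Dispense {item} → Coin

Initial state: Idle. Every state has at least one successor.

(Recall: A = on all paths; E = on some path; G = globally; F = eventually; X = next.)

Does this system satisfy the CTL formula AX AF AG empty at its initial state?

States satisfying AF AG empty: ∅.
States satisfying AX AF AG empty: ∅.
Idle ∉ Sat(AX AF AG empty).

Violated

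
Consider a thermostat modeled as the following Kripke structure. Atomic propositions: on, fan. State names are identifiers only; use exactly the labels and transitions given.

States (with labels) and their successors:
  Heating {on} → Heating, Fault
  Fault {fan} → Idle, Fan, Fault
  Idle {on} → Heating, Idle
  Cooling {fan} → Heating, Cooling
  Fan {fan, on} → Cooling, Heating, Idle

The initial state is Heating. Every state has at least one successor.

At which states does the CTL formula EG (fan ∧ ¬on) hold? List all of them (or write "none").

States satisfying fan ∧ ¬on: {Fault, Cooling}.
States satisfying EG (fan ∧ ¬on): {Fault, Cooling}.

{Fault, Cooling}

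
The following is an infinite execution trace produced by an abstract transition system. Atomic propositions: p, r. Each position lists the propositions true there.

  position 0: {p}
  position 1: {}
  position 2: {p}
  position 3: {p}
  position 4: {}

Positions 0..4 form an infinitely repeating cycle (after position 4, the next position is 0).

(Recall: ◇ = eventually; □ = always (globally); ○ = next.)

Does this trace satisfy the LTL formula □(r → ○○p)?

r → ○○p holds at every position 0..4, and those are all positions ever visited, so □(r → ○○p) holds.

Satisfied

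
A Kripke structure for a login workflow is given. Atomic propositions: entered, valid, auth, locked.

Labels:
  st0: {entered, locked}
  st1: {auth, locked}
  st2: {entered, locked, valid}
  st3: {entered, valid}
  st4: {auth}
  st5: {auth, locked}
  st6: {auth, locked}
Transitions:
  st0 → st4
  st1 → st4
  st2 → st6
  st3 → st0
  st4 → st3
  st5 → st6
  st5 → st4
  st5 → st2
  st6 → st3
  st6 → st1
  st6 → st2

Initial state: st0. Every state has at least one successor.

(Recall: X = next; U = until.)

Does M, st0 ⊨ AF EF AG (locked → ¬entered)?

States satisfying EF AG (locked → ¬entered): ∅.
States satisfying AF EF AG (locked → ¬entered): ∅.
There is a path from st0 along which EF AG (locked → ¬entered) never holds.
st0 ∉ Sat(AF EF AG (locked → ¬entered)).

Violated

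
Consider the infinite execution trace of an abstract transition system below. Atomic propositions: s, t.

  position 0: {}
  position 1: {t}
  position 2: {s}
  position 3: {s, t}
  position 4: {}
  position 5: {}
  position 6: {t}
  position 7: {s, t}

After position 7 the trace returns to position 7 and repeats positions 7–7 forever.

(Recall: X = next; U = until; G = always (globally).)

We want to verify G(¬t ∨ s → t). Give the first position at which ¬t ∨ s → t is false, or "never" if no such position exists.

0

At position 0 the labels are {}, so ¬t ∨ s → t is false there. This is the first violation.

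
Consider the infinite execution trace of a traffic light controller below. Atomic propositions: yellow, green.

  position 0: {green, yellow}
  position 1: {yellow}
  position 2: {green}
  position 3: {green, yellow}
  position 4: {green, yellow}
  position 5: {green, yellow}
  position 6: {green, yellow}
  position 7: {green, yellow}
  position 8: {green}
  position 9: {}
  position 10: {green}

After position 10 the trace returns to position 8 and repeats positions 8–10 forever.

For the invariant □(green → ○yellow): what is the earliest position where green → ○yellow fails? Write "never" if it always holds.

7

Check green → ○yellow at each position in order: 0 ✓, 1 ✓, 2 ✓, 3 ✓, 4 ✓, 5 ✓, 6 ✓.
At position 7 the labels are {green, yellow} and the next position 8 has {green}, so green → ○yellow is false there. This is the first violation.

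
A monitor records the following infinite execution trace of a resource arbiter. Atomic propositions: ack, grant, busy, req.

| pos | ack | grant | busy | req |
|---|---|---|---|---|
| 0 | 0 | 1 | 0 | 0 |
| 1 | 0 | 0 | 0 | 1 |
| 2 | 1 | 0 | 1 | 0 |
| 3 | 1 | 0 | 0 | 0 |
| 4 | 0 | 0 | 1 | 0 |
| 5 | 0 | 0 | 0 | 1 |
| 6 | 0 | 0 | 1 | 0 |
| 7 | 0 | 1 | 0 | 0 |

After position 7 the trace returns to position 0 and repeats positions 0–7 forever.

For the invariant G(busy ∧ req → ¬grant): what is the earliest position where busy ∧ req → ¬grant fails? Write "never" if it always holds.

busy ∧ req → ¬grant holds at every position 0..7, and those are all the positions the trace ever visits, so the invariant G(busy ∧ req → ¬grant) is never violated.

never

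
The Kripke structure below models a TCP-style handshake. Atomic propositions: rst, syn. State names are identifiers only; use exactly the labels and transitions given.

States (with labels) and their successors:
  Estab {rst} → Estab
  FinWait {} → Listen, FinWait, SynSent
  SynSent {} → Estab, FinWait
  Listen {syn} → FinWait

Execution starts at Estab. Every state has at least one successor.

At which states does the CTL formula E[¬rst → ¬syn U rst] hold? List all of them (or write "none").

States satisfying ¬rst → ¬syn: {Estab, FinWait, SynSent}.
States satisfying rst: {Estab}.
States satisfying E[¬rst → ¬syn U rst]: {Estab, FinWait, SynSent}.

{Estab, FinWait, SynSent}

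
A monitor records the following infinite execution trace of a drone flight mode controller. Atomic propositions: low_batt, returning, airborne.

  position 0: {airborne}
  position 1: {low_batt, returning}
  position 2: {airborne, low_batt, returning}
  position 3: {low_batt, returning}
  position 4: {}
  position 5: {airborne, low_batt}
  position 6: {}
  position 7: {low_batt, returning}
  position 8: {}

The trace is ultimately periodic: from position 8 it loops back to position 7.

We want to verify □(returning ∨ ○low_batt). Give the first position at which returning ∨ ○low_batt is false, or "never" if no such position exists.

5

Check returning ∨ ○low_batt at each position in order: 0 ✓, 1 ✓, 2 ✓, 3 ✓, 4 ✓.
At position 5 the labels are {airborne, low_batt} and the next position 6 has {}, so returning ∨ ○low_batt is false there. This is the first violation.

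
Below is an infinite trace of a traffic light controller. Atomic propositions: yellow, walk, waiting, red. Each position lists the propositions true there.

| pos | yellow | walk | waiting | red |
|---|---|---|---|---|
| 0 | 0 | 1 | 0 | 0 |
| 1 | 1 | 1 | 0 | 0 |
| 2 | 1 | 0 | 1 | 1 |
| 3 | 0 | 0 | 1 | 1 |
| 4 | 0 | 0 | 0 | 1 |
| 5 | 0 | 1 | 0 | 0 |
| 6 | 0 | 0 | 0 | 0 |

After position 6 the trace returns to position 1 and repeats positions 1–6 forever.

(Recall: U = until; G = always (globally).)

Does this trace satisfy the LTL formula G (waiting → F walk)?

waiting → F walk holds at every position 0..6, and those are all positions ever visited, so G (waiting → F walk) holds.
Positions where waiting holds: 2, 3.
Check F walk at each: 2→ok, 3→ok.

Satisfied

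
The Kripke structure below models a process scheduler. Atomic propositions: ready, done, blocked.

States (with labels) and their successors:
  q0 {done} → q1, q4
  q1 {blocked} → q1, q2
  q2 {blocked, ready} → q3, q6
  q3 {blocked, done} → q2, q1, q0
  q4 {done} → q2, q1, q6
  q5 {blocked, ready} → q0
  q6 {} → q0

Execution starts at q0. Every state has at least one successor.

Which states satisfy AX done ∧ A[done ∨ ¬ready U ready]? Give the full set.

States satisfying done: {q0, q3, q4}.
States satisfying AX done: {q5, q6}.
States satisfying done ∨ ¬ready: {q0, q1, q3, q4, q6}.
States satisfying ready: {q2, q5}.
States satisfying A[done ∨ ¬ready U ready]: {q2, q5}.
States satisfying AX done ∧ A[done ∨ ¬ready U ready]: {q5}.

{q5}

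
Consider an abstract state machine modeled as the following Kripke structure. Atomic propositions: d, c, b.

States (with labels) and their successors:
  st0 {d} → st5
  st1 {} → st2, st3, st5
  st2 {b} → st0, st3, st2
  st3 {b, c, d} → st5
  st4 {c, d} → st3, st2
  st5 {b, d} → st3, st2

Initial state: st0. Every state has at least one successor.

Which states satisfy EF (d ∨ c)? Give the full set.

{st0, st1, st2, st3, st4, st5}

States satisfying d ∨ c: {st0, st3, st4, st5}.
States satisfying EF (d ∨ c): {st0, st1, st2, st3, st4, st5}.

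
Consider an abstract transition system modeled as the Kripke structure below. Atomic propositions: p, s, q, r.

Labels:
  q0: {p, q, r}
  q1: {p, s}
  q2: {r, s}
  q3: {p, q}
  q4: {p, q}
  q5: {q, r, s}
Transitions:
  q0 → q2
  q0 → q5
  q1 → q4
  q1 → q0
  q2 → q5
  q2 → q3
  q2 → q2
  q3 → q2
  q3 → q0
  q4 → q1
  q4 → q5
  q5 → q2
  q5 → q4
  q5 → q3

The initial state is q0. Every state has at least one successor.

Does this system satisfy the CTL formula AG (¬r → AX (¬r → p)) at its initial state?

States satisfying ¬r → AX (¬r → p): {q0, q1, q2, q3, q4, q5}.
States satisfying AG (¬r → AX (¬r → p)): {q0, q1, q2, q3, q4, q5}.
Every state reachable from q0 satisfies ¬r → AX (¬r → p).
q0 ∈ Sat(AG (¬r → AX (¬r → p))).

Yes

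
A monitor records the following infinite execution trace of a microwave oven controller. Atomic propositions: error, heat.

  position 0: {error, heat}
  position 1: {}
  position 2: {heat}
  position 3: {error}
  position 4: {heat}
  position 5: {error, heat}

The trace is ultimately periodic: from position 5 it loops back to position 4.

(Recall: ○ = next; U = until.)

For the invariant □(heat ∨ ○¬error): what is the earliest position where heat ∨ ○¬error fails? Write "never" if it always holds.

never

heat ∨ ○¬error holds at every position 0..5, and those are all the positions the trace ever visits, so the invariant □(heat ∨ ○¬error) is never violated.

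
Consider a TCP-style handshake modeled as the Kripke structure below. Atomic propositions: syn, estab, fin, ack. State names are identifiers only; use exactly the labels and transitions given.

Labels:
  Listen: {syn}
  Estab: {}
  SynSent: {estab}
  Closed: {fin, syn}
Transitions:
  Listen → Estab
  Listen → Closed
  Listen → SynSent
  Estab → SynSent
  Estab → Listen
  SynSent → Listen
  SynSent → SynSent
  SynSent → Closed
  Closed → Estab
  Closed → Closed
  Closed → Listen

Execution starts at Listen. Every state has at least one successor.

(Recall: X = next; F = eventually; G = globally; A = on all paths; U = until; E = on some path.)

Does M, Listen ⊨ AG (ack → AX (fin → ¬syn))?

States satisfying ack → AX (fin → ¬syn): {Listen, Estab, SynSent, Closed}.
States satisfying AG (ack → AX (fin → ¬syn)): {Listen, Estab, SynSent, Closed}.
Every state reachable from Listen satisfies ack → AX (fin → ¬syn).
Listen ∈ Sat(AG (ack → AX (fin → ¬syn))).

Yes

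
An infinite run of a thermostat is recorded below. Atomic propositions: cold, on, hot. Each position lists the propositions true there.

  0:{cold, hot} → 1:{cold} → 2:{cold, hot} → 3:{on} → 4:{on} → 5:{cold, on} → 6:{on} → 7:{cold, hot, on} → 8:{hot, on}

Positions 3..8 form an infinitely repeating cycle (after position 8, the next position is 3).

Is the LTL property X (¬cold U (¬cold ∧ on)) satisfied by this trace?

Violated

The position after 0 is 1; ¬cold U (¬cold ∧ on) is false there.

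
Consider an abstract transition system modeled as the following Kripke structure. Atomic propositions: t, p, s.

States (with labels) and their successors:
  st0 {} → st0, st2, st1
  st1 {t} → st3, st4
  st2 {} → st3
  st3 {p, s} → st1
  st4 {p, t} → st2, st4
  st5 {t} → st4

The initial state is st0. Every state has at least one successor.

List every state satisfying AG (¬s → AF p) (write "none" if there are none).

{st1, st2, st3, st4, st5}

States satisfying ¬s → AF p: {st1, st2, st3, st4, st5}.
States satisfying AG (¬s → AF p): {st1, st2, st3, st4, st5}.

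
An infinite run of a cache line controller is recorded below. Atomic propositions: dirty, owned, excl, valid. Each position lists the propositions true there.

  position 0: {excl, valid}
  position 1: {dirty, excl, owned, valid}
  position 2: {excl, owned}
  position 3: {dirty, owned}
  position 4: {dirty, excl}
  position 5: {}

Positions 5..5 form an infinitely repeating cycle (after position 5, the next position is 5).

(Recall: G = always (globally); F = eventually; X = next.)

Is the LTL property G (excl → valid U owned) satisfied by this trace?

excl → valid U owned must hold at every position from 0 onward. It fails at position 4, so G (excl → valid U owned) is false.
Positions where excl holds: 0, 1, 2, 4.
Check valid U owned at each: 0→ok, 1→ok, 2→ok, 4→fails.

No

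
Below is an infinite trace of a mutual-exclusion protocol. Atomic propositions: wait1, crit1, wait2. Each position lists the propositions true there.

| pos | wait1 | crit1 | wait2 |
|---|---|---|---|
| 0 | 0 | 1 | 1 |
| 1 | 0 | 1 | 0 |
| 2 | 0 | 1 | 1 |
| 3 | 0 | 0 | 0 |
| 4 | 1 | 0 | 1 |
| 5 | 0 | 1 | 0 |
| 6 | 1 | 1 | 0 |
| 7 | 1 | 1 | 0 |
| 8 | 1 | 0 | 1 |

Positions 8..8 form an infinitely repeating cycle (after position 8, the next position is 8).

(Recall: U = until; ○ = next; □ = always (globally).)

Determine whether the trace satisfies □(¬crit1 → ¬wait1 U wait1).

¬crit1 → ¬wait1 U wait1 holds at every position 0..8, and those are all positions ever visited, so □(¬crit1 → ¬wait1 U wait1) holds.
Positions where ¬crit1 holds: 3, 4, 8.
Check ¬wait1 U wait1 at each: 3→ok, 4→ok, 8→ok.

Holds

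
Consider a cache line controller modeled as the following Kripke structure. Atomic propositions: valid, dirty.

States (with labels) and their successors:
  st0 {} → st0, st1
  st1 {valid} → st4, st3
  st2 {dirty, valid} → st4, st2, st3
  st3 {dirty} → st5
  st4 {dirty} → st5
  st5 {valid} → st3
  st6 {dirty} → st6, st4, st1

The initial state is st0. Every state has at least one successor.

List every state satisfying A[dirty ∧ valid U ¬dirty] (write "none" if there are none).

{st0, st1, st5}

States satisfying dirty ∧ valid: {st2}.
States satisfying ¬dirty: {st0, st1, st5}.
States satisfying A[dirty ∧ valid U ¬dirty]: {st0, st1, st5}.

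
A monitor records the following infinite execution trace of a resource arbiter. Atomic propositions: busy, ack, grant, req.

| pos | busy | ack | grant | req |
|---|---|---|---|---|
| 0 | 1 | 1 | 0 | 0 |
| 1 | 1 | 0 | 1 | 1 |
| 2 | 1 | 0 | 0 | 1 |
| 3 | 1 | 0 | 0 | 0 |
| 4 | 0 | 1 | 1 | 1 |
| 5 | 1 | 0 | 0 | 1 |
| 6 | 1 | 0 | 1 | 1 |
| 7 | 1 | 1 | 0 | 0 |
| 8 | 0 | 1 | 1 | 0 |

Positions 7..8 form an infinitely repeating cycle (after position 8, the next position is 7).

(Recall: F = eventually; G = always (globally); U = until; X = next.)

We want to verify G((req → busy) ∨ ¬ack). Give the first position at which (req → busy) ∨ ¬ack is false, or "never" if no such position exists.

Check (req → busy) ∨ ¬ack at each position in order: 0 ✓, 1 ✓, 2 ✓, 3 ✓.
At position 4 the labels are {ack, grant, req}, so (req → busy) ∨ ¬ack is false there. This is the first violation.

4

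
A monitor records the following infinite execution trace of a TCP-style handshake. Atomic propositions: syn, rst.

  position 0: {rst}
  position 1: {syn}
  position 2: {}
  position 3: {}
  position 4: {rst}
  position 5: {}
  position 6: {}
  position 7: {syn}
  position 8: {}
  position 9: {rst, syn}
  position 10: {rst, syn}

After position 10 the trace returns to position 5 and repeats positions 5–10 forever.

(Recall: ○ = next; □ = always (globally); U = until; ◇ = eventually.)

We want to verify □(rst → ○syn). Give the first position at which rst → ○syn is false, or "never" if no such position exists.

4

Check rst → ○syn at each position in order: 0 ✓, 1 ✓, 2 ✓, 3 ✓.
At position 4 the labels are {rst} and the next position 5 has {}, so rst → ○syn is false there. This is the first violation.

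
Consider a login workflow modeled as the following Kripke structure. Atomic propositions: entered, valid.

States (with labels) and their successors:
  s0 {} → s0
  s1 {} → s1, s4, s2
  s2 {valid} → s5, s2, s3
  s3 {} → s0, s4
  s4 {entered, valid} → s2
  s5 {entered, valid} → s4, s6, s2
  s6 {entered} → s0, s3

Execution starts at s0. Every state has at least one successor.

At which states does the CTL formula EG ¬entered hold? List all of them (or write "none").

{s0, s1, s2, s3}

States satisfying ¬entered: {s0, s1, s2, s3}.
States satisfying EG ¬entered: {s0, s1, s2, s3}.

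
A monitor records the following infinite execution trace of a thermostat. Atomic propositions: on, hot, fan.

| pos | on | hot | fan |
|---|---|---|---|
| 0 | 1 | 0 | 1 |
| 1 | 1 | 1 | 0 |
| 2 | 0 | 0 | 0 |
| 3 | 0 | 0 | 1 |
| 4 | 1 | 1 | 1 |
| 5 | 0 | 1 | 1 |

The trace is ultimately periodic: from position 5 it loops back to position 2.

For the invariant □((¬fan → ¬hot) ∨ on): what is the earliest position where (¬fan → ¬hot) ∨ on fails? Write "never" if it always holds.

(¬fan → ¬hot) ∨ on holds at every position 0..5, and those are all the positions the trace ever visits, so the invariant □((¬fan → ¬hot) ∨ on) is never violated.

never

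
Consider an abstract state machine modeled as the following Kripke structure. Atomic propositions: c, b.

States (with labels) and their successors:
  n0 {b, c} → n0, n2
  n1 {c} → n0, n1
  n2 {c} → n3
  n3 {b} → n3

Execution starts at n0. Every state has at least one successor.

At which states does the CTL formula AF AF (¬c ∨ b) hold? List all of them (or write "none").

{n0, n2, n3}

States satisfying AF (¬c ∨ b): {n0, n2, n3}.
States satisfying AF AF (¬c ∨ b): {n0, n2, n3}.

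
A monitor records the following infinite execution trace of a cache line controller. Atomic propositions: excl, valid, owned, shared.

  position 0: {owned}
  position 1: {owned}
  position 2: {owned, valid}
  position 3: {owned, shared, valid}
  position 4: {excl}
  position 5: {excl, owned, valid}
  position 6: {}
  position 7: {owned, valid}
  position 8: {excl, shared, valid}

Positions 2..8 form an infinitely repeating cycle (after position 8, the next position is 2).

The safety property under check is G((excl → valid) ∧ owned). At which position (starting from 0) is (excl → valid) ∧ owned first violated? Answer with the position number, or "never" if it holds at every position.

4

Check (excl → valid) ∧ owned at each position in order: 0 ✓, 1 ✓, 2 ✓, 3 ✓.
At position 4 the labels are {excl}, so (excl → valid) ∧ owned is false there. This is the first violation.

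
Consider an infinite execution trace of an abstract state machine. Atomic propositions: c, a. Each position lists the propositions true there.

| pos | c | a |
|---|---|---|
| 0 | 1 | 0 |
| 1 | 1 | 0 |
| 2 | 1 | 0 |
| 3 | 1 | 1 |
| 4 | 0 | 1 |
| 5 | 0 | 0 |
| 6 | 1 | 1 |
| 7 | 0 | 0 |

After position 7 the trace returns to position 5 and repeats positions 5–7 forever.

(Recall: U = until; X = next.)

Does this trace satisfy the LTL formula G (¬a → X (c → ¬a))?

Violated

¬a → X (c → ¬a) must hold at every position from 0 onward. It fails at position 2, so G (¬a → X (c → ¬a)) is false.
Positions where ¬a holds: 0, 1, 2, 5, 7.
Check X (c → ¬a) at each: 0→ok, 1→ok, 2→fails, 5→fails, 7→ok.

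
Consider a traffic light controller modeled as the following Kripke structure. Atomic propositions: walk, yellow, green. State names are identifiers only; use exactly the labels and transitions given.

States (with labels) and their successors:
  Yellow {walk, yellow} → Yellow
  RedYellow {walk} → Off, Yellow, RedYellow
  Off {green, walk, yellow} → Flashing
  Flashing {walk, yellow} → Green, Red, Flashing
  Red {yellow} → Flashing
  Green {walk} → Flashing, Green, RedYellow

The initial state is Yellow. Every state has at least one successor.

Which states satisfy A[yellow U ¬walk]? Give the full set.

{Red}

States satisfying yellow: {Yellow, Off, Flashing, Red}.
States satisfying ¬walk: {Red}.
States satisfying A[yellow U ¬walk]: {Red}.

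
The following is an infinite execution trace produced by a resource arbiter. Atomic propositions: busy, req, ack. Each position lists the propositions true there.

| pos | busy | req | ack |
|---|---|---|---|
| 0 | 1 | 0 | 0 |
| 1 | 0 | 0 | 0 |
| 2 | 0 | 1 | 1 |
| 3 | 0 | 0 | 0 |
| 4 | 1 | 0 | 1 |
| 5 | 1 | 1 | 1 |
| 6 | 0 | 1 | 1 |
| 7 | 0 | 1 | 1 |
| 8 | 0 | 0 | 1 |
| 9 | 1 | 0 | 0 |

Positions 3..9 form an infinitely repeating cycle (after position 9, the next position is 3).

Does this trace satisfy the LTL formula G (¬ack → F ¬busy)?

¬ack → F ¬busy holds at every position 0..9, and those are all positions ever visited, so G (¬ack → F ¬busy) holds.
Positions where ¬ack holds: 0, 1, 3, 9.
Check F ¬busy at each: 0→ok, 1→ok, 3→ok, 9→ok.

Yes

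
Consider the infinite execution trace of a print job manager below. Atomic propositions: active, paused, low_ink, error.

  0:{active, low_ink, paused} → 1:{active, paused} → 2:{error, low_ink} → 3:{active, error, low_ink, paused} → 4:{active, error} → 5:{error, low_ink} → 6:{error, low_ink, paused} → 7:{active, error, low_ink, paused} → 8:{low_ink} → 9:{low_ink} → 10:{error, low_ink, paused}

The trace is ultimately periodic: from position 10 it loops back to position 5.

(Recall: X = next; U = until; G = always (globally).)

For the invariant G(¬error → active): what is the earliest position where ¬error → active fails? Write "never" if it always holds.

Check ¬error → active at each position in order: 0 ✓, 1 ✓, 2 ✓, 3 ✓, 4 ✓, 5 ✓, 6 ✓, 7 ✓.
At position 8 the labels are {low_ink}, so ¬error → active is false there. This is the first violation.

8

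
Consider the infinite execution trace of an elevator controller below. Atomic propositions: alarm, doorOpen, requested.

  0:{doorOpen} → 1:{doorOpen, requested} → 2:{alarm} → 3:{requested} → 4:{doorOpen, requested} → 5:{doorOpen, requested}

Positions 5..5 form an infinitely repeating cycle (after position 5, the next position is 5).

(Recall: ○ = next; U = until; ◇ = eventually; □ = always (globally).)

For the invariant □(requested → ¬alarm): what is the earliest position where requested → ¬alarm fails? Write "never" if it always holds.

requested → ¬alarm holds at every position 0..5, and those are all the positions the trace ever visits, so the invariant □(requested → ¬alarm) is never violated.

never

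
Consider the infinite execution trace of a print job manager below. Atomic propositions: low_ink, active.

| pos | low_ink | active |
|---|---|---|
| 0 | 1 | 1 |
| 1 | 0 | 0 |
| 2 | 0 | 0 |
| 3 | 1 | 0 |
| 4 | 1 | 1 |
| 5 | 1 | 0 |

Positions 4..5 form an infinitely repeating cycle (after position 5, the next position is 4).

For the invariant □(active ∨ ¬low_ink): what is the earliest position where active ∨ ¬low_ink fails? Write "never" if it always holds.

3

Check active ∨ ¬low_ink at each position in order: 0 ✓, 1 ✓, 2 ✓.
At position 3 the labels are {low_ink}, so active ∨ ¬low_ink is false there. This is the first violation.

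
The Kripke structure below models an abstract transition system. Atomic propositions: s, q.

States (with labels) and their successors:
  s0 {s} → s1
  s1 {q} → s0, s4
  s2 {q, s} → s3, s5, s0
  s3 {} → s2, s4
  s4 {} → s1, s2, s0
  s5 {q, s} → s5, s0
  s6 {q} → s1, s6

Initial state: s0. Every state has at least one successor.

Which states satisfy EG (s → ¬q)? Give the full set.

States satisfying s → ¬q: {s0, s1, s3, s4, s6}.
States satisfying EG (s → ¬q): {s0, s1, s3, s4, s6}.

{s0, s1, s3, s4, s6}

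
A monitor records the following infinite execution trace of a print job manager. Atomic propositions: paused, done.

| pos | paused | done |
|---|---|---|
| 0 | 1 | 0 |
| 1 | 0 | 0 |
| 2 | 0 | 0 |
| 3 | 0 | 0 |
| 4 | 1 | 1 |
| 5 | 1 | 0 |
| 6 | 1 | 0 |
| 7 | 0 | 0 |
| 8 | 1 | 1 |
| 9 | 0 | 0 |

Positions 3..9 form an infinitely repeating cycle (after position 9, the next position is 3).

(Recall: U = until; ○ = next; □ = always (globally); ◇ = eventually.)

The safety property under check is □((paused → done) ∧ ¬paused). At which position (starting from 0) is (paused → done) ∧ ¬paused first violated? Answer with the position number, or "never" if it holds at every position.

0

At position 0 the labels are {paused}, so (paused → done) ∧ ¬paused is false there. This is the first violation.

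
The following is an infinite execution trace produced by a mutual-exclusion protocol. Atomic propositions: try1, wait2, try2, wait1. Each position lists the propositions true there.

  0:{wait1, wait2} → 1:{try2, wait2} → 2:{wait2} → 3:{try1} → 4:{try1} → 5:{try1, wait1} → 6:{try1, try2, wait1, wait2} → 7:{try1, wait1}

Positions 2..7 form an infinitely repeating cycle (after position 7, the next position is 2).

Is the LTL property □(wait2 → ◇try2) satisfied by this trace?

Yes

wait2 → ◇try2 holds at every position 0..7, and those are all positions ever visited, so □(wait2 → ◇try2) holds.
Positions where wait2 holds: 0, 1, 2, 6.
Check ◇try2 at each: 0→ok, 1→ok, 2→ok, 6→ok.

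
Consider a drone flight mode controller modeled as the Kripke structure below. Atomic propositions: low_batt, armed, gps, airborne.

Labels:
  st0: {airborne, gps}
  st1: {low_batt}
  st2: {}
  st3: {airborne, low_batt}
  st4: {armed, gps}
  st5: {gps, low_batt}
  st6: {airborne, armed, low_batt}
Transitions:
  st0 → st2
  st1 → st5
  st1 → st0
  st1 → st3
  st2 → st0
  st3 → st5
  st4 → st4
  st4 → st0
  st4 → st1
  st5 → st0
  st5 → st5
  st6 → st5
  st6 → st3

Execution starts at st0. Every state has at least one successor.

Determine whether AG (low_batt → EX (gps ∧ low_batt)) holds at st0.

States satisfying low_batt → EX (gps ∧ low_batt): {st0, st1, st2, st3, st4, st5, st6}.
States satisfying AG (low_batt → EX (gps ∧ low_batt)): {st0, st1, st2, st3, st4, st5, st6}.
Every state reachable from st0 satisfies low_batt → EX (gps ∧ low_batt).
st0 ∈ Sat(AG (low_batt → EX (gps ∧ low_batt))).

Satisfied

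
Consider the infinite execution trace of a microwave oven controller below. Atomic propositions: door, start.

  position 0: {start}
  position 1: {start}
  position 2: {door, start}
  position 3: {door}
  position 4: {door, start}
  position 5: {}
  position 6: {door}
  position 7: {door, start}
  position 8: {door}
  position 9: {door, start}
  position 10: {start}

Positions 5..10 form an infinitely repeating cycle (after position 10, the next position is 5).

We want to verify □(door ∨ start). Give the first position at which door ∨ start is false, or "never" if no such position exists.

Check door ∨ start at each position in order: 0 ✓, 1 ✓, 2 ✓, 3 ✓, 4 ✓.
At position 5 the labels are {}, so door ∨ start is false there. This is the first violation.

5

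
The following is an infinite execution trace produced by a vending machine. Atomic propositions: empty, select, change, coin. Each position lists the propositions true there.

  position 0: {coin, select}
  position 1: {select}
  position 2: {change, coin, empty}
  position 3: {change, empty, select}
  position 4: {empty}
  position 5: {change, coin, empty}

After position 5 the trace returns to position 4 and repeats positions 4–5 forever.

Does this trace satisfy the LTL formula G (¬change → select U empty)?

Satisfied

¬change → select U empty holds at every position 0..5, and those are all positions ever visited, so G (¬change → select U empty) holds.
Positions where ¬change holds: 0, 1, 4.
Check select U empty at each: 0→ok, 1→ok, 4→ok.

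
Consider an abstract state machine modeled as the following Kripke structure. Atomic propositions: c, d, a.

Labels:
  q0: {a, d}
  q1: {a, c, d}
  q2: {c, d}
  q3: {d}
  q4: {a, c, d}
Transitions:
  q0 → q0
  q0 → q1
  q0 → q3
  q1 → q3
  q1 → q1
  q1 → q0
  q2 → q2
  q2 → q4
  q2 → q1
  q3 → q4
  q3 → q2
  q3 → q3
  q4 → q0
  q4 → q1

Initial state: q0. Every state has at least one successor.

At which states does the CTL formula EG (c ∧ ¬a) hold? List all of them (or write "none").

{q2}

States satisfying c ∧ ¬a: {q2}.
States satisfying EG (c ∧ ¬a): {q2}.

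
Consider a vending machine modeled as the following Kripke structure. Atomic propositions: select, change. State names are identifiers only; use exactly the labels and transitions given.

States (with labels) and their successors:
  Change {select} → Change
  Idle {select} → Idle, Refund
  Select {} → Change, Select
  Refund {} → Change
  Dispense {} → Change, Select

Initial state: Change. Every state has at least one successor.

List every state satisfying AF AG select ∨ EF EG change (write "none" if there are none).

{Change, Refund}

States satisfying AG select: {Change}.
States satisfying AF AG select: {Change, Refund}.
States satisfying EG change: ∅.
States satisfying EF EG change: ∅.
States satisfying AF AG select ∨ EF EG change: {Change, Refund}.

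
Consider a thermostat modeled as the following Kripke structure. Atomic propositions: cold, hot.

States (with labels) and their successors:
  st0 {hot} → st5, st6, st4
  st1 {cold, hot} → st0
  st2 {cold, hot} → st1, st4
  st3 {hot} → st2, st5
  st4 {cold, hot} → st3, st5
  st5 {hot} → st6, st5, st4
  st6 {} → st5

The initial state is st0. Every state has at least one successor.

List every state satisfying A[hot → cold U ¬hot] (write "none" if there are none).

States satisfying hot → cold: {st1, st2, st4, st6}.
States satisfying ¬hot: {st6}.
States satisfying A[hot → cold U ¬hot]: {st6}.

{st6}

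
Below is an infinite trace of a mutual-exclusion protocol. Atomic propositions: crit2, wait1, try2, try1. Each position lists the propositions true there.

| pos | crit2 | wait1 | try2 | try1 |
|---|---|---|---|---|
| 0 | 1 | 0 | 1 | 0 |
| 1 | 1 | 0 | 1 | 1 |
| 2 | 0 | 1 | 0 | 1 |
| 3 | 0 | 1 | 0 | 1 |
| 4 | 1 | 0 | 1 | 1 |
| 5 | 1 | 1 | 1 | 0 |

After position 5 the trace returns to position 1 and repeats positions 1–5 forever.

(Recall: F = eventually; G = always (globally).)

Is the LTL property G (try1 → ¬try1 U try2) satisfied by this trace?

try1 → ¬try1 U try2 must hold at every position from 0 onward. It fails at position 2, so G (try1 → ¬try1 U try2) is false.
Positions where try1 holds: 1, 2, 3, 4.
Check ¬try1 U try2 at each: 1→ok, 2→fails, 3→fails, 4→ok.

No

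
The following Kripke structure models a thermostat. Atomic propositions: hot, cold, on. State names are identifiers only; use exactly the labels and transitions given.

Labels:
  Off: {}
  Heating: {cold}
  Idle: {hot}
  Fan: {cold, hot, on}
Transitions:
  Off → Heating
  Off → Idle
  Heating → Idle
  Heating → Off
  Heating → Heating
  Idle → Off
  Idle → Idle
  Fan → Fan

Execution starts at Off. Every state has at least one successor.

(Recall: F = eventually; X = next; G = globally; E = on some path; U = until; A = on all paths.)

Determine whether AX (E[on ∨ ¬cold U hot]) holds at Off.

No

States satisfying E[on ∨ ¬cold U hot]: {Off, Idle, Fan}.
States satisfying AX (E[on ∨ ¬cold U hot]): {Idle, Fan}.
Off ∉ Sat(AX (E[on ∨ ¬cold U hot])).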